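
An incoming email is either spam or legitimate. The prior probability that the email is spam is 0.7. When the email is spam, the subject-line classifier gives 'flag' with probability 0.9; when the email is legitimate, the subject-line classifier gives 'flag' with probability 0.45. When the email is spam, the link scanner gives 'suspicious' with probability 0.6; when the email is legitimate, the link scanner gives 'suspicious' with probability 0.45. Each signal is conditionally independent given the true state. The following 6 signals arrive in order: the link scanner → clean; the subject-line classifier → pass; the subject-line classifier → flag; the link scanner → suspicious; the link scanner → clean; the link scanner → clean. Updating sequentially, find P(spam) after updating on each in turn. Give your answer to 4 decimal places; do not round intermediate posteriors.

After the link scanner='clean': P(spam) = 0.4·0.7000 / (0.4·0.7000 + 0.55·0.3000) ≈ 0.6292
After the subject-line classifier='pass': P(spam) = 0.1·0.6292 / (0.1·0.6292 + 0.55·0.3708) ≈ 0.2358
After the subject-line classifier='flag': P(spam) = 0.9·0.2358 / (0.9·0.2358 + 0.45·0.7642) ≈ 0.3816
After the link scanner='suspicious': P(spam) = 0.6·0.3816 / (0.6·0.3816 + 0.45·0.6184) ≈ 0.4514
After the link scanner='clean': P(spam) = 0.4·0.4514 / (0.4·0.4514 + 0.55·0.5486) ≈ 0.3744
After the link scanner='clean': P(spam) = 0.4·0.3744 / (0.4·0.3744 + 0.55·0.6256) ≈ 0.3032

0.3032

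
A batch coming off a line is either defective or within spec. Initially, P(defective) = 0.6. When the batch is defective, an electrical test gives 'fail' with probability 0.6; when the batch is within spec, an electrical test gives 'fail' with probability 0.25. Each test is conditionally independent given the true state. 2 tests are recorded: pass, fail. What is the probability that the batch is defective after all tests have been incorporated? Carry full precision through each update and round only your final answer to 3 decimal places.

After 'pass': P(defective) = 0.4·0.6000 / (0.4·0.6000 + 0.75·0.4000) ≈ 0.4444
After 'fail': P(defective) = 0.6·0.4444 / (0.6·0.4444 + 0.25·0.5556) ≈ 0.6575

0.658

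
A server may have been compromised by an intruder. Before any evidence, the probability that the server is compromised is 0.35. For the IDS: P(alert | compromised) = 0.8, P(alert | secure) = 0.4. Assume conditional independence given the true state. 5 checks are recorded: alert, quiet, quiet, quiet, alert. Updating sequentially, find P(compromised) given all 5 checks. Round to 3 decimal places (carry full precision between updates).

After 'alert': P(compromised) = 0.8·0.3500 / (0.8·0.3500 + 0.4·0.6500) ≈ 0.5185
After 'quiet': P(compromised) = 0.2·0.5185 / (0.2·0.5185 + 0.6·0.4815) ≈ 0.2642
After 'quiet': P(compromised) = 0.2·0.2642 / (0.2·0.2642 + 0.6·0.7358) ≈ 0.1069
After 'quiet': P(compromised) = 0.2·0.1069 / (0.2·0.1069 + 0.6·0.8931) ≈ 0.0384
After 'alert': P(compromised) = 0.8·0.0384 / (0.8·0.0384 + 0.4·0.9616) ≈ 0.0739

0.074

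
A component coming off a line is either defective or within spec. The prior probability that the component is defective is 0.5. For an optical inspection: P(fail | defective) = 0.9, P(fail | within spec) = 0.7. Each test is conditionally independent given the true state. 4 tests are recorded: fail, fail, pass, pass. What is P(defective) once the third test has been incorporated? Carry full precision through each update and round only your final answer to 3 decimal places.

After 'fail': P(defective) = 0.9·0.5000 / (0.9·0.5000 + 0.7·0.5000) ≈ 0.5625
After 'fail': P(defective) = 0.9·0.5625 / (0.9·0.5625 + 0.7·0.4375) ≈ 0.6231
After 'pass': P(defective) = 0.1·0.6231 / (0.1·0.6231 + 0.3·0.3769) ≈ 0.3553

0.355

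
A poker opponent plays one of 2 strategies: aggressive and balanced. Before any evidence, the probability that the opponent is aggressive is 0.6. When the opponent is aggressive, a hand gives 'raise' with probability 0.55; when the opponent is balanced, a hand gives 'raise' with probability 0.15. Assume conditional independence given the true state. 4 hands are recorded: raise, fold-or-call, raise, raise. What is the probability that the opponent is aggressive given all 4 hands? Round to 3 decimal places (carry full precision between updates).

Apply Bayes' rule sequentially, carrying P(aggressive) forward.
After 'raise': P(aggressive) = 0.55·0.6000 / (0.55·0.6000 + 0.15·0.4000) ≈ 0.8462
After 'fold-or-call': P(aggressive) = 0.45·0.8462 / (0.45·0.8462 + 0.85·0.1538) ≈ 0.7444
After 'raise': P(aggressive) = 0.55·0.7444 / (0.55·0.7444 + 0.15·0.2556) ≈ 0.9144
After 'raise': P(aggressive) = 0.55·0.9144 / (0.55·0.9144 + 0.15·0.0856) ≈ 0.9751

0.975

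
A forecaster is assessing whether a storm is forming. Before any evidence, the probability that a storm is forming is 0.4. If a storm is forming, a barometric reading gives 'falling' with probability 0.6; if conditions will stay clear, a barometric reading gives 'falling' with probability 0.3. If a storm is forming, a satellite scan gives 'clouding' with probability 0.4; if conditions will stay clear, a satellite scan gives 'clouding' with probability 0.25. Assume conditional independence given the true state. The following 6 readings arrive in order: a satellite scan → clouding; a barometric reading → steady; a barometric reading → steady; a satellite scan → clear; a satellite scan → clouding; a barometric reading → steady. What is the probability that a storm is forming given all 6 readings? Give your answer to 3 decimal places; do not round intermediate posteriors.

0.203

After a satellite scan='clouding': P(storm) = 0.4·0.4000 / (0.4·0.4000 + 0.25·0.6000) ≈ 0.5161
After a barometric reading='steady': P(storm) = 0.4·0.5161 / (0.4·0.5161 + 0.7·0.4839) ≈ 0.3787
After a barometric reading='steady': P(storm) = 0.4·0.3787 / (0.4·0.3787 + 0.7·0.6213) ≈ 0.2583
After a satellite scan='clear': P(storm) = 0.6·0.2583 / (0.6·0.2583 + 0.75·0.7417) ≈ 0.2179
After a satellite scan='clouding': P(storm) = 0.4·0.2179 / (0.4·0.2179 + 0.25·0.7821) ≈ 0.3084
After a barometric reading='steady': P(storm) = 0.4·0.3084 / (0.4·0.3084 + 0.7·0.6916) ≈ 0.2030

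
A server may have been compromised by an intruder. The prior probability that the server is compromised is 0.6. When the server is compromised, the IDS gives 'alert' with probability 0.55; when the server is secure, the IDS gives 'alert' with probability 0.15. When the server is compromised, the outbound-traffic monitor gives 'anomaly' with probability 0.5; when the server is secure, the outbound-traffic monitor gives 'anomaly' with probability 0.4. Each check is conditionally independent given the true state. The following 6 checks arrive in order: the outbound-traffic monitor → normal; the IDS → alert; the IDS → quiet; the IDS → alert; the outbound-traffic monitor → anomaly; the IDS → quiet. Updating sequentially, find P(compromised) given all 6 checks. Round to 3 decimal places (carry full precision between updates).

0.855

After the outbound-traffic monitor='normal': P(compromised) = 0.5·0.6000 / (0.5·0.6000 + 0.6·0.4000) ≈ 0.5556
After the IDS='alert': P(compromised) = 0.55·0.5556 / (0.55·0.5556 + 0.15·0.4444) ≈ 0.8209
After the IDS='quiet': P(compromised) = 0.45·0.8209 / (0.45·0.8209 + 0.85·0.1791) ≈ 0.7082
After the IDS='alert': P(compromised) = 0.55·0.7082 / (0.55·0.7082 + 0.15·0.2918) ≈ 0.8990
After the outbound-traffic monitor='anomaly': P(compromised) = 0.5·0.8990 / (0.5·0.8990 + 0.4·0.1010) ≈ 0.9175
After the IDS='quiet': P(compromised) = 0.45·0.9175 / (0.45·0.9175 + 0.85·0.0825) ≈ 0.8548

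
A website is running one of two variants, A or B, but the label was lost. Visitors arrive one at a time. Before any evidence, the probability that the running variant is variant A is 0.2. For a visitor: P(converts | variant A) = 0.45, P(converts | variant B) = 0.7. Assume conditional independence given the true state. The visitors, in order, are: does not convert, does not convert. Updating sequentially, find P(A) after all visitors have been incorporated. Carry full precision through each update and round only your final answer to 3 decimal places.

0.457

After 'does not convert': P(A) = 0.55·0.2000 / (0.55·0.2000 + 0.3·0.8000) ≈ 0.3143
After 'does not convert': P(A) = 0.55·0.3143 / (0.55·0.3143 + 0.3·0.6857) ≈ 0.4566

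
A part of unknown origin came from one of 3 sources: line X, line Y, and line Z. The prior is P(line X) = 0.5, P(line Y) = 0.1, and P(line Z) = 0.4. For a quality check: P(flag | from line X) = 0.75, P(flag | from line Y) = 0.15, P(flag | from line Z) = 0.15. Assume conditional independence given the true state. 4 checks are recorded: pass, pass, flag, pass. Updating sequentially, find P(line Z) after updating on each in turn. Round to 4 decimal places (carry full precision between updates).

0.7097

After 'pass': normaliser = 0.25·0.5000 + 0.85·0.1000 + 0.85·0.4000; P(line X) ≈ 0.2273, P(line Y) ≈ 0.1545, P(line Z) ≈ 0.6182
After 'pass': normaliser = 0.25·0.2273 + 0.85·0.1545 + 0.85·0.6182; P(line X) ≈ 0.0796, P(line Y) ≈ 0.1841, P(line Z) ≈ 0.7363
After 'flag': normaliser = 0.75·0.0796 + 0.15·0.1841 + 0.15·0.7363; P(line X) ≈ 0.3019, P(line Y) ≈ 0.1396, P(line Z) ≈ 0.5585
After 'pass': normaliser = 0.25·0.3019 + 0.85·0.1396 + 0.85·0.5585; P(line X) ≈ 0.1129, P(line Y) ≈ 0.1774, P(line Z) ≈ 0.7097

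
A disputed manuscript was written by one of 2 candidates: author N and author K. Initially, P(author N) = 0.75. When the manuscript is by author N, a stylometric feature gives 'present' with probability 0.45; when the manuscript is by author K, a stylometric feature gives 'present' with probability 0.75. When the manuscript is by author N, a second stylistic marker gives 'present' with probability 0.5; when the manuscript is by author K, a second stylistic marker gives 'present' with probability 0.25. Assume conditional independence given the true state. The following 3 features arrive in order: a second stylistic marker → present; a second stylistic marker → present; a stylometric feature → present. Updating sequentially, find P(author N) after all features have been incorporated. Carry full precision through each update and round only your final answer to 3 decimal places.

0.878

Apply Bayes' rule sequentially, carrying P(author N) forward.
After a second stylistic marker='present': P(author N) = 0.5·0.7500 / (0.5·0.7500 + 0.25·0.2500) ≈ 0.8571
After a second stylistic marker='present': P(author N) = 0.5·0.8571 / (0.5·0.8571 + 0.25·0.1429) ≈ 0.9231
After a stylometric feature='present': P(author N) = 0.45·0.9231 / (0.45·0.9231 + 0.75·0.0769) ≈ 0.8780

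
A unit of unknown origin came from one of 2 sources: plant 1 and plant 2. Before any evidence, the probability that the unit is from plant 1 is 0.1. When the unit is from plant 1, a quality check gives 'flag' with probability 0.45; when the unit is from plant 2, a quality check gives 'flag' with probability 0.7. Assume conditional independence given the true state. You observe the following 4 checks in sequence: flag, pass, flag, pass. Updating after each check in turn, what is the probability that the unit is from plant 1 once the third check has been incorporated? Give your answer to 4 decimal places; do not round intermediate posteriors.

Apply Bayes' rule sequentially, carrying P(plant 1) forward.
After 'flag': P(plant 1) = 0.45·0.1000 / (0.45·0.1000 + 0.7·0.9000) ≈ 0.0667
After 'pass': P(plant 1) = 0.55·0.0667 / (0.55·0.0667 + 0.3·0.9333) ≈ 0.1158
After 'flag': P(plant 1) = 0.45·0.1158 / (0.45·0.1158 + 0.7·0.8842) ≈ 0.0776

0.0776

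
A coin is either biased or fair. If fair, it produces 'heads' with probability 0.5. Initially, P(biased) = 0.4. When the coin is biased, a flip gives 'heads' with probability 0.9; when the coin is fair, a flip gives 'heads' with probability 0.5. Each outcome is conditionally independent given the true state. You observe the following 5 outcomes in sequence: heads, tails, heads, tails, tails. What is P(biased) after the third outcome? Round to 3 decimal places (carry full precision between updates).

After 'heads': P(biased) = 0.9·0.4000 / (0.9·0.4000 + 0.5·0.6000) ≈ 0.5455
After 'tails': P(biased) = 0.1·0.5455 / (0.1·0.5455 + 0.5·0.4545) ≈ 0.1935
After 'heads': P(biased) = 0.9·0.1935 / (0.9·0.1935 + 0.5·0.8065) ≈ 0.3017

0.302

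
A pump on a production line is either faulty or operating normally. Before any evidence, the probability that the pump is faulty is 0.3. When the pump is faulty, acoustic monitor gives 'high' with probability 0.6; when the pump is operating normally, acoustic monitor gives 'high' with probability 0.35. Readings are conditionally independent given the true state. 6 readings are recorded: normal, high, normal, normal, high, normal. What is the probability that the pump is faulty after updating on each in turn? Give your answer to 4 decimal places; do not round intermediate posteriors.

After 'normal': P(faulty) = 0.4·0.3000 / (0.4·0.3000 + 0.65·0.7000) ≈ 0.2087
After 'high': P(faulty) = 0.6·0.2087 / (0.6·0.2087 + 0.35·0.7913) ≈ 0.3114
After 'normal': P(faulty) = 0.4·0.3114 / (0.4·0.3114 + 0.65·0.6886) ≈ 0.2177
After 'normal': P(faulty) = 0.4·0.2177 / (0.4·0.2177 + 0.65·0.7823) ≈ 0.1462
After 'high': P(faulty) = 0.6·0.1462 / (0.6·0.1462 + 0.35·0.8538) ≈ 0.2269
After 'normal': P(faulty) = 0.4·0.2269 / (0.4·0.2269 + 0.65·0.7731) ≈ 0.1530

0.1530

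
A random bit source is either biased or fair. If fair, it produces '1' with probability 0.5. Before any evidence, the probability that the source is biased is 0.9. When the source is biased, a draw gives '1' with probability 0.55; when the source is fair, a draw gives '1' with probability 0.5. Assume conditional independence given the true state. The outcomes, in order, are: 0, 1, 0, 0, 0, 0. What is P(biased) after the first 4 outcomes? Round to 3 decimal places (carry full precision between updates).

0.878

Each posterior becomes the prior for the next update.
After '0': P(biased) = 0.45·0.9000 / (0.45·0.9000 + 0.5·0.1000) ≈ 0.8901
After '1': P(biased) = 0.55·0.8901 / (0.55·0.8901 + 0.5·0.1099) ≈ 0.8991
After '0': P(biased) = 0.45·0.8991 / (0.45·0.8991 + 0.5·0.1009) ≈ 0.8891
After '0': P(biased) = 0.45·0.8891 / (0.45·0.8891 + 0.5·0.1109) ≈ 0.8783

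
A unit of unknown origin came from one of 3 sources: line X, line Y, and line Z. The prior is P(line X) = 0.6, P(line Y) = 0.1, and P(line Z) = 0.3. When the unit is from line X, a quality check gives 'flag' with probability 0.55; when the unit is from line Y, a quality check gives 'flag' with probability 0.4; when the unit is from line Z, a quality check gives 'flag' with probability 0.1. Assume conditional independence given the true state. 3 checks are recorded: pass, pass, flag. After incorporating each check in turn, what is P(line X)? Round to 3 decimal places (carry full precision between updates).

Apply Bayes' rule sequentially, carrying P(line X) forward.
After 'pass': normaliser = 0.45·0.6000 + 0.6·0.1000 + 0.9·0.3000; P(line X) ≈ 0.4500, P(line Y) ≈ 0.1000, P(line Z) ≈ 0.4500
After 'pass': normaliser = 0.45·0.4500 + 0.6·0.1000 + 0.9·0.4500; P(line X) ≈ 0.3034, P(line Y) ≈ 0.0899, P(line Z) ≈ 0.6067
After 'flag': normaliser = 0.55·0.3034 + 0.4·0.0899 + 0.1·0.6067; P(line X) ≈ 0.6333, P(line Y) ≈ 0.1365, P(line Z) ≈ 0.2303

0.633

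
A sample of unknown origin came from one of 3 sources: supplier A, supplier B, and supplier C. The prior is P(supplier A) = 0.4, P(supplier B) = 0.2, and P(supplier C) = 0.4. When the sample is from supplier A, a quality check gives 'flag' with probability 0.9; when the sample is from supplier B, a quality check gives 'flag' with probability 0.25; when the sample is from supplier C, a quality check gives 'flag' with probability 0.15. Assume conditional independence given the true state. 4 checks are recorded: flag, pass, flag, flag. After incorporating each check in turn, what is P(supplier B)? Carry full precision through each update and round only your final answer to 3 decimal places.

After 'flag': normaliser = 0.9·0.4000 + 0.25·0.2000 + 0.15·0.4000; P(supplier A) ≈ 0.7660, P(supplier B) ≈ 0.1064, P(supplier C) ≈ 0.1277
After 'pass': normaliser = 0.1·0.7660 + 0.75·0.1064 + 0.85·0.1277; P(supplier A) ≈ 0.2892, P(supplier B) ≈ 0.3012, P(supplier C) ≈ 0.4096
After 'flag': normaliser = 0.9·0.2892 + 0.25·0.3012 + 0.15·0.4096; P(supplier A) ≈ 0.6555, P(supplier B) ≈ 0.1897, P(supplier C) ≈ 0.1548
After 'flag': normaliser = 0.9·0.6555 + 0.25·0.1897 + 0.15·0.1548; P(supplier A) ≈ 0.8931, P(supplier B) ≈ 0.0718, P(supplier C) ≈ 0.0351

0.072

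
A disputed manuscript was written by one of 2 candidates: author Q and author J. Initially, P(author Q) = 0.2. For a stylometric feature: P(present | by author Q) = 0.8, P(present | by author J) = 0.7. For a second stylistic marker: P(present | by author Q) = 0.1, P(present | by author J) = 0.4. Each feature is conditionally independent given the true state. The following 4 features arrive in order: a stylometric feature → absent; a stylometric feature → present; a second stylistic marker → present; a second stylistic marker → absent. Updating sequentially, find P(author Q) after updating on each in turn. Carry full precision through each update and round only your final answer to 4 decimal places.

After a stylometric feature='absent': P(author Q) = 0.2·0.2000 / (0.2·0.2000 + 0.3·0.8000) ≈ 0.1429
After a stylometric feature='present': P(author Q) = 0.8·0.1429 / (0.8·0.1429 + 0.7·0.8571) ≈ 0.1600
After a second stylistic marker='present': P(author Q) = 0.1·0.1600 / (0.1·0.1600 + 0.4·0.8400) ≈ 0.0455
After a second stylistic marker='absent': P(author Q) = 0.9·0.0455 / (0.9·0.0455 + 0.6·0.9545) ≈ 0.0667

0.0667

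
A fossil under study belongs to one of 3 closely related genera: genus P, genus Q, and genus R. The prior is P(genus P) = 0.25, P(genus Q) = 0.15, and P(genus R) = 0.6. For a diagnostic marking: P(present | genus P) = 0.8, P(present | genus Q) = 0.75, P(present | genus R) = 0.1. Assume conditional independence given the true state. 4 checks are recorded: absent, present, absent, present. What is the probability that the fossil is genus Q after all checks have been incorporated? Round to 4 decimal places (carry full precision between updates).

0.3190

After 'absent': normaliser = 0.2·0.2500 + 0.25·0.1500 + 0.9·0.6000; P(genus P) ≈ 0.0797, P(genus Q) ≈ 0.0598, P(genus R) ≈ 0.8606
After 'present': normaliser = 0.8·0.0797 + 0.75·0.0598 + 0.1·0.8606; P(genus P) ≈ 0.3275, P(genus Q) ≈ 0.2303, P(genus R) ≈ 0.4422
After 'absent': normaliser = 0.2·0.3275 + 0.25·0.2303 + 0.9·0.4422; P(genus P) ≈ 0.1257, P(genus Q) ≈ 0.1105, P(genus R) ≈ 0.7638
After 'present': normaliser = 0.8·0.1257 + 0.75·0.1105 + 0.1·0.7638; P(genus P) ≈ 0.3871, P(genus Q) ≈ 0.3190, P(genus R) ≈ 0.2939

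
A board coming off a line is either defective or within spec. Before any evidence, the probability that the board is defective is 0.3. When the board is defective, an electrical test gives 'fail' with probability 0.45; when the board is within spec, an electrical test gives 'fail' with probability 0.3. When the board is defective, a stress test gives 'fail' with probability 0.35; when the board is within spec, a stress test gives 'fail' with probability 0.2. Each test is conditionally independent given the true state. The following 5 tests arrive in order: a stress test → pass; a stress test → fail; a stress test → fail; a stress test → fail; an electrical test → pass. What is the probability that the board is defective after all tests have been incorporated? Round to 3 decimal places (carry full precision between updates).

0.595

Apply Bayes' rule sequentially, carrying P(defective) forward.
After a stress test='pass': P(defective) = 0.65·0.3000 / (0.65·0.3000 + 0.8·0.7000) ≈ 0.2583
After a stress test='fail': P(defective) = 0.35·0.2583 / (0.35·0.2583 + 0.2·0.7417) ≈ 0.3786
After a stress test='fail': P(defective) = 0.35·0.3786 / (0.35·0.3786 + 0.2·0.6214) ≈ 0.5161
After a stress test='fail': P(defective) = 0.35·0.5161 / (0.35·0.5161 + 0.2·0.4839) ≈ 0.6511
After an electrical test='pass': P(defective) = 0.55·0.6511 / (0.55·0.6511 + 0.7·0.3489) ≈ 0.5945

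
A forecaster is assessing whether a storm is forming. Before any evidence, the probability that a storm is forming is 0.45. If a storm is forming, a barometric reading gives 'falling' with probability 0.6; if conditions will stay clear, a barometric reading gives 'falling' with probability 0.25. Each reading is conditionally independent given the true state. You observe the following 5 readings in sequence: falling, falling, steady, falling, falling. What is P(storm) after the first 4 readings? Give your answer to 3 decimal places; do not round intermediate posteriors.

0.858

After 'falling': P(storm) = 0.6·0.4500 / (0.6·0.4500 + 0.25·0.5500) ≈ 0.6626
After 'falling': P(storm) = 0.6·0.6626 / (0.6·0.6626 + 0.25·0.3374) ≈ 0.8250
After 'steady': P(storm) = 0.4·0.8250 / (0.4·0.8250 + 0.75·0.1750) ≈ 0.7154
After 'falling': P(storm) = 0.6·0.7154 / (0.6·0.7154 + 0.25·0.2846) ≈ 0.8578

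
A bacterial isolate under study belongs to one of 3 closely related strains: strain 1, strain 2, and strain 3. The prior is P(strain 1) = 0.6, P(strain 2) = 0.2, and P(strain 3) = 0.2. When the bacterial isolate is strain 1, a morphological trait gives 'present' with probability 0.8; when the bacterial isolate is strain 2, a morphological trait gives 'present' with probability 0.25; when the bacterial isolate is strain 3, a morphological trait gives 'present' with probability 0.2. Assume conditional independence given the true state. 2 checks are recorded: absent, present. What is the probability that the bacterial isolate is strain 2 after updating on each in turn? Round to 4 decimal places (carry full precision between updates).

After 'absent': normaliser = 0.2·0.6000 + 0.75·0.2000 + 0.8·0.2000; P(strain 1) ≈ 0.2791, P(strain 2) ≈ 0.3488, P(strain 3) ≈ 0.3721
After 'present': normaliser = 0.8·0.2791 + 0.25·0.3488 + 0.2·0.3721; P(strain 1) ≈ 0.5801, P(strain 2) ≈ 0.2266, P(strain 3) ≈ 0.1934

0.2266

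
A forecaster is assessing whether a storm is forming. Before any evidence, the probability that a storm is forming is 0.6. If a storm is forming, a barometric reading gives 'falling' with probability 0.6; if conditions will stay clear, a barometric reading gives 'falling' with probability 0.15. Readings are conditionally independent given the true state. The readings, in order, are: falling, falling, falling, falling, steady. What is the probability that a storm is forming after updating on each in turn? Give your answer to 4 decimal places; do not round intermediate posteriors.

0.9945

After 'falling': P(storm) = 0.6·0.6000 / (0.6·0.6000 + 0.15·0.4000) ≈ 0.8571
After 'falling': P(storm) = 0.6·0.8571 / (0.6·0.8571 + 0.15·0.1429) ≈ 0.9600
After 'falling': P(storm) = 0.6·0.9600 / (0.6·0.9600 + 0.15·0.0400) ≈ 0.9897
After 'falling': P(storm) = 0.6·0.9897 / (0.6·0.9897 + 0.15·0.0103) ≈ 0.9974
After 'steady': P(storm) = 0.4·0.9974 / (0.4·0.9974 + 0.85·0.0026) ≈ 0.9945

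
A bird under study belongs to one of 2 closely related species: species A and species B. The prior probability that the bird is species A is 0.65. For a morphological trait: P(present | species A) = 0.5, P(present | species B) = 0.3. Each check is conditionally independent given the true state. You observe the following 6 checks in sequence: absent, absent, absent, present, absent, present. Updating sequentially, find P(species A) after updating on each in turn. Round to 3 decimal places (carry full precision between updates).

0.573

Apply Bayes' rule sequentially, carrying P(species A) forward.
After 'absent': P(species A) = 0.5·0.6500 / (0.5·0.6500 + 0.7·0.3500) ≈ 0.5702
After 'absent': P(species A) = 0.5·0.5702 / (0.5·0.5702 + 0.7·0.4298) ≈ 0.4865
After 'absent': P(species A) = 0.5·0.4865 / (0.5·0.4865 + 0.7·0.5135) ≈ 0.4036
After 'present': P(species A) = 0.5·0.4036 / (0.5·0.4036 + 0.3·0.5964) ≈ 0.5301
After 'absent': P(species A) = 0.5·0.5301 / (0.5·0.5301 + 0.7·0.4699) ≈ 0.4462
After 'present': P(species A) = 0.5·0.4462 / (0.5·0.4462 + 0.3·0.5538) ≈ 0.5732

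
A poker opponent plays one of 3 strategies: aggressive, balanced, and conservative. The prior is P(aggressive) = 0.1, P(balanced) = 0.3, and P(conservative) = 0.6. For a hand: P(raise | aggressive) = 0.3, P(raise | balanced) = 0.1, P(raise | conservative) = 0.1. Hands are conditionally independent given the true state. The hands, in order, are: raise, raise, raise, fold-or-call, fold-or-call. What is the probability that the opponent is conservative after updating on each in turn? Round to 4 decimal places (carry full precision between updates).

Apply Bayes' rule sequentially, carrying P(conservative) forward.
After 'raise': normaliser = 0.3·0.1000 + 0.1·0.3000 + 0.1·0.6000; P(aggressive) ≈ 0.2500, P(balanced) ≈ 0.2500, P(conservative) ≈ 0.5000
After 'raise': normaliser = 0.3·0.2500 + 0.1·0.2500 + 0.1·0.5000; P(aggressive) ≈ 0.5000, P(balanced) ≈ 0.1667, P(conservative) ≈ 0.3333
After 'raise': normaliser = 0.3·0.5000 + 0.1·0.1667 + 0.1·0.3333; P(aggressive) ≈ 0.7500, P(balanced) ≈ 0.0833, P(conservative) ≈ 0.1667
After 'fold-or-call': normaliser = 0.7·0.7500 + 0.9·0.0833 + 0.9·0.1667; P(aggressive) ≈ 0.7000, P(balanced) ≈ 0.1000, P(conservative) ≈ 0.2000
After 'fold-or-call': normaliser = 0.7·0.7000 + 0.9·0.1000 + 0.9·0.2000; P(aggressive) ≈ 0.6447, P(balanced) ≈ 0.1184, P(conservative) ≈ 0.2368

0.2368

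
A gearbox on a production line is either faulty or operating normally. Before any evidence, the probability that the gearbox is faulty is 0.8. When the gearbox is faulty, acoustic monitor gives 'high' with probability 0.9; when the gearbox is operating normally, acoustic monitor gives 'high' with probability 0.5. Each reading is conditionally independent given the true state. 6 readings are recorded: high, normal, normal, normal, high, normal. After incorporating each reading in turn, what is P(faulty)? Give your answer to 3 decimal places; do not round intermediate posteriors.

After 'high': P(faulty) = 0.9·0.8000 / (0.9·0.8000 + 0.5·0.2000) ≈ 0.8780
After 'normal': P(faulty) = 0.1·0.8780 / (0.1·0.8780 + 0.5·0.1220) ≈ 0.5902
After 'normal': P(faulty) = 0.1·0.5902 / (0.1·0.5902 + 0.5·0.4098) ≈ 0.2236
After 'normal': P(faulty) = 0.1·0.2236 / (0.1·0.2236 + 0.5·0.7764) ≈ 0.0545
After 'high': P(faulty) = 0.9·0.0545 / (0.9·0.0545 + 0.5·0.9455) ≈ 0.0939
After 'normal': P(faulty) = 0.1·0.0939 / (0.1·0.0939 + 0.5·0.9061) ≈ 0.0203

0.020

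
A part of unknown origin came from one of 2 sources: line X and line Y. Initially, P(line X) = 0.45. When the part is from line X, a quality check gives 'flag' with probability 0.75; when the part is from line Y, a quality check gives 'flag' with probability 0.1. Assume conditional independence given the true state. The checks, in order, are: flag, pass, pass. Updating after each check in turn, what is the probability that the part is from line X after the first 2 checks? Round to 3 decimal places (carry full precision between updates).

After 'flag': P(line X) = 0.75·0.4500 / (0.75·0.4500 + 0.1·0.5500) ≈ 0.8599
After 'pass': P(line X) = 0.25·0.8599 / (0.25·0.8599 + 0.9·0.1401) ≈ 0.6303

0.630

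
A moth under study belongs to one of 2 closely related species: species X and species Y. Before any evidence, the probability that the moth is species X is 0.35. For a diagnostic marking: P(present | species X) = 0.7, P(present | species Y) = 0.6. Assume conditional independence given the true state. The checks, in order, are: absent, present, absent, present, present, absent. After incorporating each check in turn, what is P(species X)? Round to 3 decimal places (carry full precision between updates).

0.265

After 'absent': P(species X) = 0.3·0.3500 / (0.3·0.3500 + 0.4·0.6500) ≈ 0.2877
After 'present': P(species X) = 0.7·0.2877 / (0.7·0.2877 + 0.6·0.7123) ≈ 0.3203
After 'absent': P(species X) = 0.3·0.3203 / (0.3·0.3203 + 0.4·0.6797) ≈ 0.2611
After 'present': P(species X) = 0.7·0.2611 / (0.7·0.2611 + 0.6·0.7389) ≈ 0.2919
After 'present': P(species X) = 0.7·0.2919 / (0.7·0.2919 + 0.6·0.7081) ≈ 0.3248
After 'absent': P(species X) = 0.3·0.3248 / (0.3·0.3248 + 0.4·0.6752) ≈ 0.2651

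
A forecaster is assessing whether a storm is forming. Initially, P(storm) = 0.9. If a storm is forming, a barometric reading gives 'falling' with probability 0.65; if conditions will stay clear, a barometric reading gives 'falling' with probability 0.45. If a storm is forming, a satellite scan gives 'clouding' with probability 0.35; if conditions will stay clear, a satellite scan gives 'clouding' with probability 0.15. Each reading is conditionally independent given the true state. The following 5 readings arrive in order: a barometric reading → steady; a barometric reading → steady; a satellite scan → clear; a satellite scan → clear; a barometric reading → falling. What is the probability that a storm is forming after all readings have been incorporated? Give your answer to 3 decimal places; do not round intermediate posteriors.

After a barometric reading='steady': P(storm) = 0.35·0.9000 / (0.35·0.9000 + 0.55·0.1000) ≈ 0.8514
After a barometric reading='steady': P(storm) = 0.35·0.8514 / (0.35·0.8514 + 0.55·0.1486) ≈ 0.7847
After a satellite scan='clear': P(storm) = 0.65·0.7847 / (0.65·0.7847 + 0.85·0.2153) ≈ 0.7359
After a satellite scan='clear': P(storm) = 0.65·0.7359 / (0.65·0.7359 + 0.85·0.2641) ≈ 0.6806
After a barometric reading='falling': P(storm) = 0.65·0.6806 / (0.65·0.6806 + 0.45·0.3194) ≈ 0.7548

0.755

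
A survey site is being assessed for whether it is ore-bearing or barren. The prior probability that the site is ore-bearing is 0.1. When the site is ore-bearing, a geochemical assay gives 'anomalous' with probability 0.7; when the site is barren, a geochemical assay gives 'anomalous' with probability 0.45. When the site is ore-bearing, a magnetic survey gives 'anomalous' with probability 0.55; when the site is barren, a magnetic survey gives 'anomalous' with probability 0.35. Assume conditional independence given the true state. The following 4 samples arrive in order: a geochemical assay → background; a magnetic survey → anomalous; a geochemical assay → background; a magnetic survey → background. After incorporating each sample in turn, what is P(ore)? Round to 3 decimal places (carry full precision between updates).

After a geochemical assay='background': P(ore) = 0.3·0.1000 / (0.3·0.1000 + 0.55·0.9000) ≈ 0.0571
After a magnetic survey='anomalous': P(ore) = 0.55·0.0571 / (0.55·0.0571 + 0.35·0.9429) ≈ 0.0870
After a geochemical assay='background': P(ore) = 0.3·0.0870 / (0.3·0.0870 + 0.55·0.9130) ≈ 0.0494
After a magnetic survey='background': P(ore) = 0.45·0.0494 / (0.45·0.0494 + 0.65·0.9506) ≈ 0.0347

0.035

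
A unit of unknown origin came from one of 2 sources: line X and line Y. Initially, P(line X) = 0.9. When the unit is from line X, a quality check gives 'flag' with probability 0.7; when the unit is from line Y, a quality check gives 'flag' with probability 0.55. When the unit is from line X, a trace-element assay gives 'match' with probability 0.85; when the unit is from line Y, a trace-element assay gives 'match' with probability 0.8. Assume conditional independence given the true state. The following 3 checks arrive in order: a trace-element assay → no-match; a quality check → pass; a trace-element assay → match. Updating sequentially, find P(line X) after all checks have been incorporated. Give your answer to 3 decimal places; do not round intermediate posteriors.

0.827

Each posterior becomes the prior for the next update.
After a trace-element assay='no-match': P(line X) = 0.15·0.9000 / (0.15·0.9000 + 0.2·0.1000) ≈ 0.8710
After a quality check='pass': P(line X) = 0.3·0.8710 / (0.3·0.8710 + 0.45·0.1290) ≈ 0.8182
After a trace-element assay='match': P(line X) = 0.85·0.8182 / (0.85·0.8182 + 0.8·0.1818) ≈ 0.8270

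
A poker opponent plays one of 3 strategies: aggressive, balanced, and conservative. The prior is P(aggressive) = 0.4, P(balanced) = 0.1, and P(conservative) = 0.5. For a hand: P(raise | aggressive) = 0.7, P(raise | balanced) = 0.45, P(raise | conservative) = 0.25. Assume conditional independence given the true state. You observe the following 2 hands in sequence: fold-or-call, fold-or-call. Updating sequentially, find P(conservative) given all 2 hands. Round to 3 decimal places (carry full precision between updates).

0.809

After 'fold-or-call': normaliser = 0.3·0.4000 + 0.55·0.1000 + 0.75·0.5000; P(aggressive) ≈ 0.2182, P(balanced) ≈ 0.1000, P(conservative) ≈ 0.6818
After 'fold-or-call': normaliser = 0.3·0.2182 + 0.55·0.1000 + 0.75·0.6818; P(aggressive) ≈ 0.1036, P(balanced) ≈ 0.0871, P(conservative) ≈ 0.8094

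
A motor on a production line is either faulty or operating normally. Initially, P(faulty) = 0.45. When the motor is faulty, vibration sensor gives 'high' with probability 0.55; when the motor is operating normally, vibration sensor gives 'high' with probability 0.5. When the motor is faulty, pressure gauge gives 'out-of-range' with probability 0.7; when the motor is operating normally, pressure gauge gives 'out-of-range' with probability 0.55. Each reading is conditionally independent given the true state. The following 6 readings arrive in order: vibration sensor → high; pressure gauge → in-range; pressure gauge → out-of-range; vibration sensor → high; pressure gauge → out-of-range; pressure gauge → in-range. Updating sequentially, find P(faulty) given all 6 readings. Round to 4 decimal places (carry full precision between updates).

After vibration sensor='high': P(faulty) = 0.55·0.4500 / (0.55·0.4500 + 0.5·0.5500) ≈ 0.4737
After pressure gauge='in-range': P(faulty) = 0.3·0.4737 / (0.3·0.4737 + 0.45·0.5263) ≈ 0.3750
After pressure gauge='out-of-range': P(faulty) = 0.7·0.3750 / (0.7·0.3750 + 0.55·0.6250) ≈ 0.4330
After vibration sensor='high': P(faulty) = 0.55·0.4330 / (0.55·0.4330 + 0.5·0.5670) ≈ 0.4565
After pressure gauge='out-of-range': P(faulty) = 0.7·0.4565 / (0.7·0.4565 + 0.55·0.5435) ≈ 0.5167
After pressure gauge='in-range': P(faulty) = 0.3·0.5167 / (0.3·0.5167 + 0.45·0.4833) ≈ 0.4161

0.4161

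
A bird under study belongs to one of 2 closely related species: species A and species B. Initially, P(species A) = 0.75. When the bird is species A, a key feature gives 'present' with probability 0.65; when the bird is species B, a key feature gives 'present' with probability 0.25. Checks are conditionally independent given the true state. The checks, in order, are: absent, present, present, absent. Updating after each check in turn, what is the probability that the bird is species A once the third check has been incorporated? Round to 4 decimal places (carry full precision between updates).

0.9044

Apply Bayes' rule sequentially, carrying P(species A) forward.
After 'absent': P(species A) = 0.35·0.7500 / (0.35·0.7500 + 0.75·0.2500) ≈ 0.5833
After 'present': P(species A) = 0.65·0.5833 / (0.65·0.5833 + 0.25·0.4167) ≈ 0.7845
After 'present': P(species A) = 0.65·0.7845 / (0.65·0.7845 + 0.25·0.2155) ≈ 0.9044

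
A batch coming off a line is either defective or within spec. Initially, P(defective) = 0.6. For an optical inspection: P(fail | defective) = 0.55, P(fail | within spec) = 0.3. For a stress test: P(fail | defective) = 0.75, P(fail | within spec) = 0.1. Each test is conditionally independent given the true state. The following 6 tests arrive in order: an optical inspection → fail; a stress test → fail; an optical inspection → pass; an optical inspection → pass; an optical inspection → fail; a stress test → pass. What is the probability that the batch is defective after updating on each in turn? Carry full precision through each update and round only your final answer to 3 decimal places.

0.813

Each posterior becomes the prior for the next update.
After an optical inspection='fail': P(defective) = 0.55·0.6000 / (0.55·0.6000 + 0.3·0.4000) ≈ 0.7333
After a stress test='fail': P(defective) = 0.75·0.7333 / (0.75·0.7333 + 0.1·0.2667) ≈ 0.9538
After an optical inspection='pass': P(defective) = 0.45·0.9538 / (0.45·0.9538 + 0.7·0.0462) ≈ 0.9299
After an optical inspection='pass': P(defective) = 0.45·0.9299 / (0.45·0.9299 + 0.7·0.0701) ≈ 0.8950
After an optical inspection='fail': P(defective) = 0.55·0.8950 / (0.55·0.8950 + 0.3·0.1050) ≈ 0.9399
After a stress test='pass': P(defective) = 0.25·0.9399 / (0.25·0.9399 + 0.9·0.0601) ≈ 0.8128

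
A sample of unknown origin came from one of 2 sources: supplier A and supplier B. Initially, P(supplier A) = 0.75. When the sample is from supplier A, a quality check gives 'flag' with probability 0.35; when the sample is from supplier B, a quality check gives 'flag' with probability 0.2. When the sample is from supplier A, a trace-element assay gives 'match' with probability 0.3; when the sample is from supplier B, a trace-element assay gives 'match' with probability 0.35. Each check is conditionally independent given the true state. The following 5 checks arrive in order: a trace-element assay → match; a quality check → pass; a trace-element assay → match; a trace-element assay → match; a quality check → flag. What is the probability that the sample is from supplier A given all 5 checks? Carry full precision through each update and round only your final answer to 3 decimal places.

0.729

After a trace-element assay='match': P(supplier A) = 0.3·0.7500 / (0.3·0.7500 + 0.35·0.2500) ≈ 0.7200
After a quality check='pass': P(supplier A) = 0.65·0.7200 / (0.65·0.7200 + 0.8·0.2800) ≈ 0.6763
After a trace-element assay='match': P(supplier A) = 0.3·0.6763 / (0.3·0.6763 + 0.35·0.3237) ≈ 0.6417
After a trace-element assay='match': P(supplier A) = 0.3·0.6417 / (0.3·0.6417 + 0.35·0.3583) ≈ 0.6055
After a quality check='flag': P(supplier A) = 0.35·0.6055 / (0.35·0.6055 + 0.2·0.3945) ≈ 0.7287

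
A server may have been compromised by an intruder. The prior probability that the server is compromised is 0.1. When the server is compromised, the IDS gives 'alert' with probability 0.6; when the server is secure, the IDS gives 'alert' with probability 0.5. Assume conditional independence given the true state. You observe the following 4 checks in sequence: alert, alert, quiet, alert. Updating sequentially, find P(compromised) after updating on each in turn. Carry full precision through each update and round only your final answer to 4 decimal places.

0.1331

After 'alert': P(compromised) = 0.6·0.1000 / (0.6·0.1000 + 0.5·0.9000) ≈ 0.1176
After 'alert': P(compromised) = 0.6·0.1176 / (0.6·0.1176 + 0.5·0.8824) ≈ 0.1379
After 'quiet': P(compromised) = 0.4·0.1379 / (0.4·0.1379 + 0.5·0.8621) ≈ 0.1135
After 'alert': P(compromised) = 0.6·0.1135 / (0.6·0.1135 + 0.5·0.8865) ≈ 0.1331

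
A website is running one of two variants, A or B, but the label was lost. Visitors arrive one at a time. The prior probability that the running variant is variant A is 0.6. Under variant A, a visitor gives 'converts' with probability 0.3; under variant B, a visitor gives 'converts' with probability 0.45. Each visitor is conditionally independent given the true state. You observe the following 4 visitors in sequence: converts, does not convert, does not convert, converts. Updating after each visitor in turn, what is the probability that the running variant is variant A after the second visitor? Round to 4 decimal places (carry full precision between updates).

After 'converts': P(A) = 0.3·0.6000 / (0.3·0.6000 + 0.45·0.4000) ≈ 0.5000
After 'does not convert': P(A) = 0.7·0.5000 / (0.7·0.5000 + 0.55·0.5000) ≈ 0.5600

0.5600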